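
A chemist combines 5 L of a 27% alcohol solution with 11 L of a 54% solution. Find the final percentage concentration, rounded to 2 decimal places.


Solute in mixture 1 = 27% of 5 L = 5*27/100 = 27/20 L
Solute in mixture 2 = 54% of 11 L = 11*54/100 = 297/50 L
Total solute = 27/20 + 297/50 = 729/100 L
Total volume = 5 + 11 = 16 L
Final concentration = 729/100/16 * 100 = 45.56%

45.56


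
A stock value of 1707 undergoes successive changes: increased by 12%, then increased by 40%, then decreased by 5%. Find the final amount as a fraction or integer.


Start: 1707
Step 1: increase by 12% => multiply by 112/100
  1707 * 112/100 = 47796/25
Step 2: increase by 40% => multiply by 140/100
  47796/25 * 140/100 = 334572/125
Step 3: decrease by 5% => multiply by 95/100
  334572/125 * 95/100 = 1589217/625
Final value = 1589217/625

1589217/625


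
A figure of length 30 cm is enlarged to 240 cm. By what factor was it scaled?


Original length = 30 cm
Scaled length = 240 cm
Scale factor = 240 / 30
= 8

8


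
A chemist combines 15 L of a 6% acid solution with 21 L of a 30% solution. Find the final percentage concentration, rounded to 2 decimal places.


Solute in mixture 1 = 6% of 15 L = 15*6/100 = 9/10 L
Solute in mixture 2 = 30% of 21 L = 21*30/100 = 63/10 L
Total solute = 9/10 + 63/10 = 36/5 L
Total volume = 15 + 21 = 36 L
Final concentration = 36/5/36 * 100 = 20.00%

20.00


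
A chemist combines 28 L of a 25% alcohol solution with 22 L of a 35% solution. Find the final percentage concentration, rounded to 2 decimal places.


Solute in mixture 1 = 25% of 28 L = 28*25/100 = 7 L
Solute in mixture 2 = 35% of 22 L = 22*35/100 = 77/10 L
Total solute = 7 + 77/10 = 147/10 L
Total volume = 28 + 22 = 50 L
Final concentration = 147/10/50 * 100 = 29.40%

29.40


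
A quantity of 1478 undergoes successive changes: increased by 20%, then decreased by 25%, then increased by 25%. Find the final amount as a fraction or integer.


Start: 1478
Step 1: increase by 20% => multiply by 120/100
  1478 * 120/100 = 8868/5
Step 2: decrease by 25% => multiply by 75/100
  8868/5 * 75/100 = 6651/5
Step 3: increase by 25% => multiply by 125/100
  6651/5 * 125/100 = 6651/4
Final value = 6651/4

6651/4


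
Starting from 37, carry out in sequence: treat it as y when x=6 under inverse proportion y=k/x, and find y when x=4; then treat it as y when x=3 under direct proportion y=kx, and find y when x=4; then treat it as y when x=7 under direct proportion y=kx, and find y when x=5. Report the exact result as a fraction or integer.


Start with 37.
Step 1: Inverse prop: k = (37)*6; new y = k/4 = 37*6/4 = 111/2
Step 2: Direct prop: k = (111/2)/3; new y = k*4 = 111/2*4/3 = 74
Step 3: Direct prop: k = (74)/7; new y = k*5 = 74*5/7 = 370/7
Final result = 370/7

370/7


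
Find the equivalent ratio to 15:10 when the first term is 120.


Original ratio: 15:10
First term target: 120
Scale factor = 120 / 15 = 8
Multiply second term: 10 * 8 = 80
Equivalent ratio = 120:80

120:80


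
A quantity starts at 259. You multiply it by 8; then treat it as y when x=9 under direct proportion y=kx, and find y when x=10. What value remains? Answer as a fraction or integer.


Start with 259.
Step 1: Multiply by 8: 259 * 8 = 2072
Step 2: Direct prop: k = (2072)/9; new y = k*10 = 2072*10/9 = 20720/9
Final result = 20720/9

20720/9


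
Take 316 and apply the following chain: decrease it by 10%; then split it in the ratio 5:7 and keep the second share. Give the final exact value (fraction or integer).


Start with 316.
Step 1: Decrease by 10%: 316 * 90/100 = 1422/5
Step 2: Split 5:7, second share = 1422/5 * 7/12 = 1659/10
Final result = 1659/10

1659/10


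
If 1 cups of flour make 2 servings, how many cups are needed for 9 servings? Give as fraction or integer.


Original: 1 cups for 2 servings
Target servings = 9
Scaling factor = 9/2
New amount = 1 * 9/2
= 9/2
= 9/2 cups

9/2


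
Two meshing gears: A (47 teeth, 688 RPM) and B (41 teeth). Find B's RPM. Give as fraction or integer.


Gear ratio: teeth_A * RPM_A = teeth_B * RPM_B
47 * 688 = 41 * RPM_B
32336 = 41 * RPM_B
RPM_B = 32336 / 41
RPM_B = 32336/41

32336/41


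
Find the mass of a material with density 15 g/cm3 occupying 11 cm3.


Using mass = density * volume
Density = 15 g/cm3
Volume = 11 cm3
Mass = 15 * 11
= 165 g

165


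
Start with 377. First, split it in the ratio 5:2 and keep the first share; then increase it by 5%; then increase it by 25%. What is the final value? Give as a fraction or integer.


Start with 377.
Step 1: Split 5:2, first share = 377 * 5/7 = 1885/7
Step 2: Increase by 5%: 1885/7 * 105/100 = 1131/4
Step 3: Increase by 25%: 1131/4 * 125/100 = 5655/16
Final result = 5655/16

5655/16


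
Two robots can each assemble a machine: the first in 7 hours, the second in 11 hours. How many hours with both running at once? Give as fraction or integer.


Rate of A = 1/7 job per hour
Rate of B = 1/11 job per hour
Combined rate = 1/7 + 1/11
Find common denominator: (11 + 7)/(7*11) = 18/77
Combined rate = 18/77 job per hour
Time together = 1 / (18/77) = 77/18 hours

77/18


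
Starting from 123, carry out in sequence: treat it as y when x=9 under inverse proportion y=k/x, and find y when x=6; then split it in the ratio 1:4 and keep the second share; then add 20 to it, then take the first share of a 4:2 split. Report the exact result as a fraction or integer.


Start with 123.
Step 1: Inverse prop: k = (123)*9; new y = k/6 = 123*9/6 = 369/2
Step 2: Split 1:4, second share = 369/2 * 4/5 = 738/5
Step 3: Add 20: 738/5+20=838/5; split 4:2 first = 838/5*4/6 = 1676/15
Final result = 1676/15

1676/15


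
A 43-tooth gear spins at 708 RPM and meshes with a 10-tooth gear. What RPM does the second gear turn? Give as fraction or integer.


Gear ratio: teeth_A * RPM_A = teeth_B * RPM_B
43 * 708 = 10 * RPM_B
30444 = 10 * RPM_B
RPM_B = 30444 / 10
RPM_B = 15222/5

15222/5


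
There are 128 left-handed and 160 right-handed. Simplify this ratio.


Find GCD(128, 160)
GCD = 32
Divide both by 32: 128/32 = 4, 160/32 = 5
Simplified ratio = 4:5

4:5


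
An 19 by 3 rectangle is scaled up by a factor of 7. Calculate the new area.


Original dimensions: 19 x 3
Enlargement factor = 7
New width = 19 * 7 = 133
New height = 3 * 7 = 21
New area = 133 * 21 = 2793

2793


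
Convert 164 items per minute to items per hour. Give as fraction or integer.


Converting from per minute to per hour
Rate = 164 items per minute
Multiply by 60: 164 * 60
= 9840 items per hour

9840


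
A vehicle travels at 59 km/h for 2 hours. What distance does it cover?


Using distance = speed * time
Speed = 59 km/h
Time = 2 hours
Distance = 59 * 2
= 118 km

118


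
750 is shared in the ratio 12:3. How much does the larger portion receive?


Total parts = 12 + 3 = 15
Value per part = 750 / 15 = 50
First share = 12 * 50 = 600
Second share = 3 * 50 = 150
Larger share = 600

600


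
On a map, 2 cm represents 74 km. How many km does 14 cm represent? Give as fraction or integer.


Map scale: 2 cm = 74 km
Measured distance on map = 14 cm
Set up proportion: 14 * 74 / 2
= 1036 / 2
= 518 km

518


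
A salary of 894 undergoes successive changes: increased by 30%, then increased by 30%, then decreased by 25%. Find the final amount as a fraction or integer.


Start: 894
Step 1: increase by 30% => multiply by 130/100
  894 * 130/100 = 5811/5
Step 2: increase by 30% => multiply by 130/100
  5811/5 * 130/100 = 75543/50
Step 3: decrease by 25% => multiply by 75/100
  75543/50 * 75/100 = 226629/200
Final value = 226629/200

226629/200


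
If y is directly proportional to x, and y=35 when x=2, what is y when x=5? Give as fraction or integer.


Direct proportion: y = kx
Find k: k = 35/2 = 35/2
Compute y at x=5: y = 35/2 * 5
y = 175/2

175/2


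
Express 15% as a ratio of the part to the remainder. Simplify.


Part = 15%, Remainder = 85%
Ratio = 15:85
GCD(15, 85) = 5
Simplify: 3:17 = 3:17

3:17


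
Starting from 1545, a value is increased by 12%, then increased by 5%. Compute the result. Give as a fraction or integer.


Start: 1545
Step 1: increase by 12% => multiply by 112/100
  1545 * 112/100 = 8652/5
Step 2: increase by 5% => multiply by 105/100
  8652/5 * 105/100 = 45423/25
Final value = 45423/25

45423/25


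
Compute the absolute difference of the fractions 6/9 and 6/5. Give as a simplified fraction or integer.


Simplify: 6/9 = 2/3 and 6/5 = 6/5
Find common denominator: LCD = 15
Convert: 10/15 and 18/15
Difference = |10 - 18|/15 = 8/15
Simplified = 8/15

8/15


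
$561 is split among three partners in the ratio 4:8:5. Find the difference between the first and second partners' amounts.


Total parts = 4 + 8 + 5 = 17
Value per part = 561 / 17 = 33
Shares: 4*33=132, 8*33=264, 5*33=165
First share = 132, second share = 264
Difference = |132 - 264| = 132

132


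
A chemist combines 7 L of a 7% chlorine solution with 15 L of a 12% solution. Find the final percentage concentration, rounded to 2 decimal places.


Solute in mixture 1 = 7% of 7 L = 7*7/100 = 49/100 L
Solute in mixture 2 = 12% of 15 L = 15*12/100 = 9/5 L
Total solute = 49/100 + 9/5 = 229/100 L
Total volume = 7 + 15 = 22 L
Final concentration = 229/100/22 * 100 = 10.41%

10.41


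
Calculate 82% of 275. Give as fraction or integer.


Compute 82% of 275
Convert percentage: 82% = 82/100
Multiply: 275 * 82/100
= 22550/100
= 451/2

451/2


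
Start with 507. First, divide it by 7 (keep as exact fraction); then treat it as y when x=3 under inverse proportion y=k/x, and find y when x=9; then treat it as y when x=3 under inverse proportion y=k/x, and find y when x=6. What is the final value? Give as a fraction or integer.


Start with 507.
Step 1: Divide by 7: 507 / 7 = 507/7
Step 2: Inverse prop: k = (507/7)*3; new y = k/9 = 507/7*3/9 = 169/7
Step 3: Inverse prop: k = (169/7)*3; new y = k/6 = 169/7*3/6 = 169/14
Final result = 169/14

169/14


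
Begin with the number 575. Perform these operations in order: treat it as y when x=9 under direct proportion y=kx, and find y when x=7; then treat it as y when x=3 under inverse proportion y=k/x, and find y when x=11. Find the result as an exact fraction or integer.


Start with 575.
Step 1: Direct prop: k = (575)/9; new y = k*7 = 575*7/9 = 4025/9
Step 2: Inverse prop: k = (4025/9)*3; new y = k/11 = 4025/9*3/11 = 4025/33
Final result = 4025/33

4025/33


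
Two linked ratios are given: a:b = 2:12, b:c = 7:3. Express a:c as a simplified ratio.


Given a:b = 2:12 and b:c = 7:3
Make b consistent. Multiply first ratio by 7: a:b = 14:84
Multiply second ratio by 12: b:c = 84:36
Now b = 84 in both, so a:b:c = 14:84:36
Therefore a:c = 14:36
Simplify by GCD: a:c = 7:18

7:18


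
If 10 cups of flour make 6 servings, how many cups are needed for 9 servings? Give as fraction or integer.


Original: 10 cups for 6 servings
Target servings = 9
Scaling factor = 9/6
New amount = 10 * 9/6
= 90/6
= 15 cups

15


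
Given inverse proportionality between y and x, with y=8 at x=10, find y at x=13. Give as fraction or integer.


Inverse proportion: y = k/x
Find k: k = 10 * 8 = 80
Compute y at x=13: y = 80/13
y = 80/13

80/13


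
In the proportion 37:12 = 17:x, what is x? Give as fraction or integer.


Setting up: 37/12 = 17/x
Cross multiply: 37 * x = 12 * 17
37x = 204
x = 204/37
x = 204/37

204/37


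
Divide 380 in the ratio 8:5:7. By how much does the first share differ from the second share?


Total parts = 8 + 5 + 7 = 20
Value per part = 380 / 20 = 19
Shares: 8*19=152, 5*19=95, 7*19=133
First share = 152, second share = 95
Difference = |152 - 95| = 57

57


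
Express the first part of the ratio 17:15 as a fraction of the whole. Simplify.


Total parts = 17 + 15 = 32
First part fraction = 17/32
Simplify: 17/32 = 17/32

17/32


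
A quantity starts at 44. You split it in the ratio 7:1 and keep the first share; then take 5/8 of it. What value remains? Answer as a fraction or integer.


Start with 44.
Step 1: Split 7:1, first share = 44 * 7/8 = 77/2
Step 2: Take 5/8: 77/2 * 5/8 = 385/16
Final result = 385/16

385/16


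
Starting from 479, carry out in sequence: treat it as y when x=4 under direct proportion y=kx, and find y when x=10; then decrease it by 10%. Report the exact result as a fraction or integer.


Start with 479.
Step 1: Direct prop: k = (479)/4; new y = k*10 = 479*10/4 = 2395/2
Step 2: Decrease by 10%: 2395/2 * 90/100 = 4311/4
Final result = 4311/4

4311/4


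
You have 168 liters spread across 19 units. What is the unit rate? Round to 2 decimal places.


Total liters = 168
Number of units = 19
Unit rate = 168 / 19
= 8.84 liters per unit

8.84


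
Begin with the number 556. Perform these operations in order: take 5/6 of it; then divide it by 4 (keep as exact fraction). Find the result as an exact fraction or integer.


Start with 556.
Step 1: Take 5/6: 556 * 5/6 = 1390/3
Step 2: Divide by 4: 1390/3 / 4 = 695/6
Final result = 695/6

695/6


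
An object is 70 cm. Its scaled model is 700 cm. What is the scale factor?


Original length = 70 cm
Scaled length = 700 cm
Scale factor = 700 / 70
= 10

10


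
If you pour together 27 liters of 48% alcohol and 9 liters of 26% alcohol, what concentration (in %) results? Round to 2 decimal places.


Solute in mixture 1 = 48% of 27 L = 27*48/100 = 324/25 L
Solute in mixture 2 = 26% of 9 L = 9*26/100 = 117/50 L
Total solute = 324/25 + 117/50 = 153/10 L
Total volume = 27 + 9 = 36 L
Final concentration = 153/10/36 * 100 = 42.50%

42.50


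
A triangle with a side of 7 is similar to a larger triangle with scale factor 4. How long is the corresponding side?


Similar triangles have proportional sides
Scale factor = 4
Smaller side = 7
Corresponding larger side = 7 * 4
= 28

28


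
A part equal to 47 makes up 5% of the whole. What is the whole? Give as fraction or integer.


Given: 47 is 5% of the whole
Set up: 47 = 5/100 * whole
whole = 47 * 100 / 5
whole = 4700 / 5
whole = 940

940


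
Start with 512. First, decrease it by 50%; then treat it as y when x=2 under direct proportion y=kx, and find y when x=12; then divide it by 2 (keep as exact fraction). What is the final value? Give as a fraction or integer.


Start with 512.
Step 1: Decrease by 50%: 512 * 50/100 = 256
Step 2: Direct prop: k = (256)/2; new y = k*12 = 256*12/2 = 1536
Step 3: Divide by 2: 1536 / 2 = 768
Final result = 768

768


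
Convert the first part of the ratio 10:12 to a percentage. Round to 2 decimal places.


Total parts = 10 + 12 = 22
First part fraction = 10/22
Percentage = (10/22) * 100
= 0.454545 * 100
= 45.45%

45.45


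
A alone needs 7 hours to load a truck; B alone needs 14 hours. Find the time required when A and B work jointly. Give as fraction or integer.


Rate of A = 1/7 job per hour
Rate of B = 1/14 job per hour
Combined rate = 1/7 + 1/14
Find common denominator: (14 + 7)/(7*14) = 21/98
Combined rate = 3/14 job per hour
Time together = 1 / (3/14) = 14/3 hours

14/3


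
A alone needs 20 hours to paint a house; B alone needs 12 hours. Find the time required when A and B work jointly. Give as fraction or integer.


Rate of A = 1/20 job per hour
Rate of B = 1/12 job per hour
Combined rate = 1/20 + 1/12
Find common denominator: (12 + 20)/(20*12) = 32/240
Combined rate = 2/15 job per hour
Time together = 1 / (2/15) = 15/2 hours

15/2


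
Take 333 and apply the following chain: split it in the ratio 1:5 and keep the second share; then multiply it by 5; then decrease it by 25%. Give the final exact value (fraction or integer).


Start with 333.
Step 1: Split 1:5, second share = 333 * 5/6 = 555/2
Step 2: Multiply by 5: 555/2 * 5 = 2775/2
Step 3: Decrease by 25%: 2775/2 * 75/100 = 8325/8
Final result = 8325/8

8325/8


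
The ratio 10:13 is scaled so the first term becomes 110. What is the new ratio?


Original ratio: 10:13
First term target: 110
Scale factor = 110 / 10 = 11
Multiply second term: 13 * 11 = 143
Equivalent ratio = 110:143

110:143


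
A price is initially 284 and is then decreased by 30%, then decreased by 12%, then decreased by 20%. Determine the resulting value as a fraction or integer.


Start: 284
Step 1: decrease by 30% => multiply by 70/100
  284 * 70/100 = 994/5
Step 2: decrease by 12% => multiply by 88/100
  994/5 * 88/100 = 21868/125
Step 3: decrease by 20% => multiply by 80/100
  21868/125 * 80/100 = 87472/625
Final value = 87472/625

87472/625


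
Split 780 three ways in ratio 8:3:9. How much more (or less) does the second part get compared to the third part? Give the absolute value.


Total parts = 8 + 3 + 9 = 20
Value per part = 780 / 20 = 39
Shares: 8*39=312, 3*39=117, 9*39=351
Second share = 117, third share = 351
Difference = |117 - 351| = 234

234


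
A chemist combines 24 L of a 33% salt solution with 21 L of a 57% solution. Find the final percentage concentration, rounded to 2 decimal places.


Solute in mixture 1 = 33% of 24 L = 24*33/100 = 198/25 L
Solute in mixture 2 = 57% of 21 L = 21*57/100 = 1197/100 L
Total solute = 198/25 + 1197/100 = 1989/100 L
Total volume = 24 + 21 = 45 L
Final concentration = 1989/100/45 * 100 = 44.20%

44.20


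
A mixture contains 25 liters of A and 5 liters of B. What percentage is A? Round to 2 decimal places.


Volume of A = 25 L
Volume of B = 5 L
Total volume = 25 + 5 = 30 L
Percentage of A = (25/30) * 100
= 83.33%

83.33


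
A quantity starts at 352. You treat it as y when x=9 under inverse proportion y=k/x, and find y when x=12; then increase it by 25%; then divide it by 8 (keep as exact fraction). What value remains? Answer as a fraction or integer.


Start with 352.
Step 1: Inverse prop: k = (352)*9; new y = k/12 = 352*9/12 = 264
Step 2: Increase by 25%: 264 * 125/100 = 330
Step 3: Divide by 8: 330 / 8 = 165/4
Final result = 165/4

165/4


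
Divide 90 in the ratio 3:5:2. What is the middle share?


Ratio = 3:5:2
Total parts = 3 + 5 + 2 = 10
Value per part = 90 / 10 = 9
First share = 3 * 9 = 27
Middle share = 5 * 9 = 45
Third share = 2 * 9 = 18

45


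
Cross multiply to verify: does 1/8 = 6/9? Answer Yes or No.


Cross multiply to check 1/8 = 6/9
Left cross product: 1 * 9 = 9
Right cross product: 8 * 6 = 48
9 != 48
Not equal, so proportions differ => No

No


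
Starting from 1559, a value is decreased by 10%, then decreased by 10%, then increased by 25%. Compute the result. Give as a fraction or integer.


Start: 1559
Step 1: decrease by 10% => multiply by 90/100
  1559 * 90/100 = 14031/10
Step 2: decrease by 10% => multiply by 90/100
  14031/10 * 90/100 = 126279/100
Step 3: increase by 25% => multiply by 125/100
  126279/100 * 125/100 = 126279/80
Final value = 126279/80

126279/80


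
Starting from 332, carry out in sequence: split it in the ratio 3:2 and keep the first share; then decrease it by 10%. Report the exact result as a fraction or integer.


Start with 332.
Step 1: Split 3:2, first share = 332 * 3/5 = 996/5
Step 2: Decrease by 10%: 996/5 * 90/100 = 4482/25
Final result = 4482/25

4482/25


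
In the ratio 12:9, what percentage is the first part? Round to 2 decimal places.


Total parts = 12 + 9 = 21
First part fraction = 12/21
Percentage = (12/21) * 100
= 0.571429 * 100
= 57.14%

57.14


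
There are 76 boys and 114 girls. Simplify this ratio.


Find GCD(76, 114)
GCD = 38
Divide both by 38: 76/38 = 2, 114/38 = 3
Simplified ratio = 2:3

2:3


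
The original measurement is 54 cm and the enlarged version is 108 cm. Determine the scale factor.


Original length = 54 cm
Scaled length = 108 cm
Scale factor = 108 / 54
= 2

2


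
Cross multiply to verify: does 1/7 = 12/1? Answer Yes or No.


Cross multiply to check 1/7 = 12/1
Left cross product: 1 * 1 = 1
Right cross product: 7 * 12 = 84
1 != 84
Not equal, so proportions differ => No

No


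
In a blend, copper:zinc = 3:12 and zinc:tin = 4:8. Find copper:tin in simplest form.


Given a:b = 3:12 and b:c = 4:8
Make b consistent. Multiply first ratio by 4: a:b = 12:48
Multiply second ratio by 12: b:c = 48:96
Now b = 48 in both, so a:b:c = 12:48:96
Therefore a:c = 12:96
Simplify by GCD: a:c = 1:8

1:8


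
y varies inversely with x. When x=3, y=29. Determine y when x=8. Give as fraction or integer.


Inverse proportion: y = k/x
Find k: k = 3 * 29 = 87
Compute y at x=8: y = 87/8
y = 87/8

87/8


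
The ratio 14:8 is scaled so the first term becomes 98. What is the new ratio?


Original ratio: 14:8
First term target: 98
Scale factor = 98 / 14 = 7
Multiply second term: 8 * 7 = 56
Equivalent ratio = 98:56

98:56


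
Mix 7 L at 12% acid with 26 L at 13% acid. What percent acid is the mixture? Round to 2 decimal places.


Solute in mixture 1 = 12% of 7 L = 7*12/100 = 21/25 L
Solute in mixture 2 = 13% of 26 L = 26*13/100 = 169/50 L
Total solute = 21/25 + 169/50 = 211/50 L
Total volume = 7 + 26 = 33 L
Final concentration = 211/50/33 * 100 = 12.79%

12.79


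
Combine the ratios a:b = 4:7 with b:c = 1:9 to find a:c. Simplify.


Given a:b = 4:7 and b:c = 1:9
Make b consistent. Multiply first ratio by 1: a:b = 4:7
Multiply second ratio by 7: b:c = 7:63
Now b = 7 in both, so a:b:c = 4:7:63
Therefore a:c = 4:63
Simplify by GCD: a:c = 4:63

4:63


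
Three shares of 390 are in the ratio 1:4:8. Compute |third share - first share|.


Total parts = 1 + 4 + 8 = 13
Value per part = 390 / 13 = 30
Shares: 1*30=30, 4*30=120, 8*30=240
Third share = 240, first share = 30
Difference = |240 - 30| = 210

210


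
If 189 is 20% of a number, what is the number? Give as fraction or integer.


Given: 189 is 20% of the whole
Set up: 189 = 20/100 * whole
whole = 189 * 100 / 20
whole = 18900 / 20
whole = 945

945


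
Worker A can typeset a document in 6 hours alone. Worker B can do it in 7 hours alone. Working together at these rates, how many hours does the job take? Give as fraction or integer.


Rate of A = 1/6 job per hour
Rate of B = 1/7 job per hour
Combined rate = 1/6 + 1/7
Find common denominator: (7 + 6)/(6*7) = 13/42
Combined rate = 13/42 job per hour
Time together = 1 / (13/42) = 42/13 hours

42/13


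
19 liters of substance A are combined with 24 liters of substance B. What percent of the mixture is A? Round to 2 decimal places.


Volume of A = 19 L
Volume of B = 24 L
Total volume = 19 + 24 = 43 L
Percentage of A = (19/43) * 100
= 44.19%

44.19


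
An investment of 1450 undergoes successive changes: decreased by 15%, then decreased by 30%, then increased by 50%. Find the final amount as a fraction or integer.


Start: 1450
Step 1: decrease by 15% => multiply by 85/100
  1450 * 85/100 = 2465/2
Step 2: decrease by 30% => multiply by 70/100
  2465/2 * 70/100 = 3451/4
Step 3: increase by 50% => multiply by 150/100
  3451/4 * 150/100 = 10353/8
Final value = 10353/8

10353/8


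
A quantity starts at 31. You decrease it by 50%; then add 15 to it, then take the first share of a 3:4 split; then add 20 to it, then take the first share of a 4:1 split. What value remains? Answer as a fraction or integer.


Start with 31.
Step 1: Decrease by 50%: 31 * 50/100 = 31/2
Step 2: Add 15: 31/2+15=61/2; split 3:4 first = 61/2*3/7 = 183/14
Step 3: Add 20: 183/14+20=463/14; split 4:1 first = 463/14*4/5 = 926/35
Final result = 926/35

926/35


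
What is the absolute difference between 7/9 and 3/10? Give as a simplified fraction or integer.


Simplify: 7/9 = 7/9 and 3/10 = 3/10
Find common denominator: LCD = 90
Convert: 70/90 and 27/90
Difference = |70 - 27|/90 = 43/90
Simplified = 43/90

43/90


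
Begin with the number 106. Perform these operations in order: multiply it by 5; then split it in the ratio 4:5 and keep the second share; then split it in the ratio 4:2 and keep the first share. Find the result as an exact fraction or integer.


Start with 106.
Step 1: Multiply by 5: 106 * 5 = 530
Step 2: Split 4:5, second share = 530 * 5/9 = 2650/9
Step 3: Split 4:2, first share = 2650/9 * 4/6 = 5300/27
Final result = 5300/27

5300/27


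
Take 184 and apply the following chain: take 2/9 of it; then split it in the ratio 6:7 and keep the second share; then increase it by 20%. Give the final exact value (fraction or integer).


Start with 184.
Step 1: Take 2/9: 184 * 2/9 = 368/9
Step 2: Split 6:7, second share = 368/9 * 7/13 = 2576/117
Step 3: Increase by 20%: 2576/117 * 120/100 = 5152/195
Final result = 5152/195

5152/195


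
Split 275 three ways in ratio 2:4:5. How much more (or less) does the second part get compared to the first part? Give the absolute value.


Total parts = 2 + 4 + 5 = 11
Value per part = 275 / 11 = 25
Shares: 2*25=50, 4*25=100, 5*25=125
Second share = 100, first share = 50
Difference = |100 - 50| = 50

50


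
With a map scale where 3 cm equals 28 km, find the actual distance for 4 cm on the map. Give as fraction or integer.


Map scale: 3 cm = 28 km
Measured distance on map = 4 cm
Set up proportion: 4 * 28 / 3
= 112 / 3
= 112/3 km

112/3


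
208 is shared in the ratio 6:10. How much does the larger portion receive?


Total parts = 6 + 10 = 16
Value per part = 208 / 16 = 13
First share = 6 * 13 = 78
Second share = 10 * 13 = 130
Larger share = 130

130


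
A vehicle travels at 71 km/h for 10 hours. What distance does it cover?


Using distance = speed * time
Speed = 71 km/h
Time = 10 hours
Distance = 71 * 10
= 710 km

710


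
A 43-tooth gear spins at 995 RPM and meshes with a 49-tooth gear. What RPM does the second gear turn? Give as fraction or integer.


Gear ratio: teeth_A * RPM_A = teeth_B * RPM_B
43 * 995 = 49 * RPM_B
42785 = 49 * RPM_B
RPM_B = 42785 / 49
RPM_B = 42785/49

42785/49


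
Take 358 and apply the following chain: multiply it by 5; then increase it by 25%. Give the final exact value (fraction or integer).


Start with 358.
Step 1: Multiply by 5: 358 * 5 = 1790
Step 2: Increase by 25%: 1790 * 125/100 = 4475/2
Final result = 4475/2

4475/2


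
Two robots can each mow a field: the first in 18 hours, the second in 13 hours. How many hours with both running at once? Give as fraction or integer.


Rate of A = 1/18 job per hour
Rate of B = 1/13 job per hour
Combined rate = 1/18 + 1/13
Find common denominator: (13 + 18)/(18*13) = 31/234
Combined rate = 31/234 job per hour
Time together = 1 / (31/234) = 234/31 hours

234/31


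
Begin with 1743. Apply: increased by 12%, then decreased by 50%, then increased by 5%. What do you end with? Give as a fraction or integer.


Start: 1743
Step 1: increase by 12% => multiply by 112/100
  1743 * 112/100 = 48804/25
Step 2: decrease by 50% => multiply by 50/100
  48804/25 * 50/100 = 24402/25
Step 3: increase by 5% => multiply by 105/100
  24402/25 * 105/100 = 256221/250
Final value = 256221/250

256221/250


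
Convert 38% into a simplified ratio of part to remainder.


Part = 38%, Remainder = 62%
Ratio = 38:62
GCD(38, 62) = 2
Simplify: 19:31 = 19:31

19:31


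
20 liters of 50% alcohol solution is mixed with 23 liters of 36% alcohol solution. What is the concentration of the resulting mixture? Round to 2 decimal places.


Solute in mixture 1 = 50% of 20 L = 20*50/100 = 10 L
Solute in mixture 2 = 36% of 23 L = 23*36/100 = 207/25 L
Total solute = 10 + 207/25 = 457/25 L
Total volume = 20 + 23 = 43 L
Final concentration = 457/25/43 * 100 = 42.51%

42.51


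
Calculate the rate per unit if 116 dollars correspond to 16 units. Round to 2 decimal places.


Total dollars = 116
Number of units = 16
Unit rate = 116 / 16
= 7.25 dollars per unit

7.25


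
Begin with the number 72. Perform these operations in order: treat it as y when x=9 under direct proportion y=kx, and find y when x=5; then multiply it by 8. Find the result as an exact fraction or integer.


Start with 72.
Step 1: Direct prop: k = (72)/9; new y = k*5 = 72*5/9 = 40
Step 2: Multiply by 8: 40 * 8 = 320
Final result = 320

320


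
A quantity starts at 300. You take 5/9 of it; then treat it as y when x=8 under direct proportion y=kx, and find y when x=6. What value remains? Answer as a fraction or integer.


Start with 300.
Step 1: Take 5/9: 300 * 5/9 = 500/3
Step 2: Direct prop: k = (500/3)/8; new y = k*6 = 500/3*6/8 = 125
Final result = 125

125


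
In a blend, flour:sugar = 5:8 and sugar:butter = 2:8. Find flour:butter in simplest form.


Given a:b = 5:8 and b:c = 2:8
Make b consistent. Multiply first ratio by 2: a:b = 10:16
Multiply second ratio by 8: b:c = 16:64
Now b = 16 in both, so a:b:c = 10:16:64
Therefore a:c = 10:64
Simplify by GCD: a:c = 5:32

5:32


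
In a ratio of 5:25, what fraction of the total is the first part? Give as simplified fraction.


Total parts = 5 + 25 = 30
First part fraction = 5/30
Simplify: 5/30 = 1/6

1/6


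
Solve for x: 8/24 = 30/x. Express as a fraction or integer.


Setting up: 8/24 = 30/x
Cross multiply: 8 * x = 24 * 30
8x = 720
x = 720/8
x = 90

90


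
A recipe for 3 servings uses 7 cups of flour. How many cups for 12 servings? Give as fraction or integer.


Original: 7 cups for 3 servings
Target servings = 12
Scaling factor = 12/3
New amount = 7 * 12/3
= 84/3
= 28 cups

28


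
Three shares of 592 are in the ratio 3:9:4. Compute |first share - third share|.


Total parts = 3 + 9 + 4 = 16
Value per part = 592 / 16 = 37
Shares: 3*37=111, 9*37=333, 4*37=148
First share = 111, third share = 148
Difference = |111 - 148| = 37

37


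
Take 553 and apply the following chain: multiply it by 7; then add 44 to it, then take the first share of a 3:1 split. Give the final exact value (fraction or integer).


Start with 553.
Step 1: Multiply by 7: 553 * 7 = 3871
Step 2: Add 44: 3871+44=3915; split 3:1 first = 3915*3/4 = 11745/4
Final result = 11745/4

11745/4


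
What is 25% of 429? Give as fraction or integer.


Compute 25% of 429
Convert percentage: 25% = 25/100
Multiply: 429 * 25/100
= 10725/100
= 429/4

429/4


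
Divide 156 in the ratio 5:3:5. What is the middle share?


Ratio = 5:3:5
Total parts = 5 + 3 + 5 = 13
Value per part = 156 / 13 = 12
First share = 5 * 12 = 60
Middle share = 3 * 12 = 36
Third share = 5 * 12 = 60

36


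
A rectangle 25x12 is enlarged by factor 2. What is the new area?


Original dimensions: 25 x 12
Enlargement factor = 2
New width = 25 * 2 = 50
New height = 12 * 2 = 24
New area = 50 * 24 = 1200

1200


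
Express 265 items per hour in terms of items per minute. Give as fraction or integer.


Converting from per hour to per minute
Rate = 265 items per hour
Divide by 60: 265/60
= 53/12 items per minute

53/12


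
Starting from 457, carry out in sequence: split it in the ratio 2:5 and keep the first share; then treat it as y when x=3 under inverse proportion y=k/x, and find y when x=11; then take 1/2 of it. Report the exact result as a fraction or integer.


Start with 457.
Step 1: Split 2:5, first share = 457 * 2/7 = 914/7
Step 2: Inverse prop: k = (914/7)*3; new y = k/11 = 914/7*3/11 = 2742/77
Step 3: Take 1/2: 2742/77 * 1/2 = 1371/77
Final result = 1371/77

1371/77


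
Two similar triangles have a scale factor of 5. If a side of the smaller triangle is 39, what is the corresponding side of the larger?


Similar triangles have proportional sides
Scale factor = 5
Smaller side = 39
Corresponding larger side = 39 * 5
= 195

195


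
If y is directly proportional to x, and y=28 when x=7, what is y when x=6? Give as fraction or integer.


Direct proportion: y = kx
Find k: k = 28/7 = 4
Compute y at x=6: y = 4 * 6
y = 24

24


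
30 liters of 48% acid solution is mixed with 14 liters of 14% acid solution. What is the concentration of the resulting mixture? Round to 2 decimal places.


Solute in mixture 1 = 48% of 30 L = 30*48/100 = 72/5 L
Solute in mixture 2 = 14% of 14 L = 14*14/100 = 49/25 L
Total solute = 72/5 + 49/25 = 409/25 L
Total volume = 30 + 14 = 44 L
Final concentration = 409/25/44 * 100 = 37.18%

37.18


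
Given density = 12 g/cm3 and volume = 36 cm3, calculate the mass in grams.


Using mass = density * volume
Density = 12 g/cm3
Volume = 36 cm3
Mass = 12 * 36
= 432 g

432


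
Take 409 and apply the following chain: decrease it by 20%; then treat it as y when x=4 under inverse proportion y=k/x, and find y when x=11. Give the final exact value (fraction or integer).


Start with 409.
Step 1: Decrease by 20%: 409 * 80/100 = 1636/5
Step 2: Inverse prop: k = (1636/5)*4; new y = k/11 = 1636/5*4/11 = 6544/55
Final result = 6544/55

6544/55


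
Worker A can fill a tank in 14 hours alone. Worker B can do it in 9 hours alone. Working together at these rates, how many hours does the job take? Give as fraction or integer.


Rate of A = 1/14 job per hour
Rate of B = 1/9 job per hour
Combined rate = 1/14 + 1/9
Find common denominator: (9 + 14)/(14*9) = 23/126
Combined rate = 23/126 job per hour
Time together = 1 / (23/126) = 126/23 hours

126/23


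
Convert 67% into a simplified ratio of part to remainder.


Part = 67%, Remainder = 33%
Ratio = 67:33
GCD(67, 33) = 1
Simplify: 67:33 = 67:33

67:33


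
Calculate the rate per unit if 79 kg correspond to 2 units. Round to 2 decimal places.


Total kg = 79
Number of units = 2
Unit rate = 79 / 2
= 39.50 kg per unit

39.50


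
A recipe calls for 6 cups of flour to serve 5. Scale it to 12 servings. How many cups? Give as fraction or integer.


Original: 6 cups for 5 servings
Target servings = 12
Scaling factor = 12/5
New amount = 6 * 12/5
= 72/5
= 72/5 cups

72/5


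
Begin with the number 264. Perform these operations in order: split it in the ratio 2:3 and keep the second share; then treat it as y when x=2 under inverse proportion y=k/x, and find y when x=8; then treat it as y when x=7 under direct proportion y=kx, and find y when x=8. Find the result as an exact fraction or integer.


Start with 264.
Step 1: Split 2:3, second share = 264 * 3/5 = 792/5
Step 2: Inverse prop: k = (792/5)*2; new y = k/8 = 792/5*2/8 = 198/5
Step 3: Direct prop: k = (198/5)/7; new y = k*8 = 198/5*8/7 = 1584/35
Final result = 1584/35

1584/35


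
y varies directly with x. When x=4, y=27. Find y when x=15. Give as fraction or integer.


Direct proportion: y = kx
Find k: k = 27/4 = 27/4
Compute y at x=15: y = 27/4 * 15
y = 405/4

405/4


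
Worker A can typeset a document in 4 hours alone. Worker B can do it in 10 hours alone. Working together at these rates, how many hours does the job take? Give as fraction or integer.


Rate of A = 1/4 job per hour
Rate of B = 1/10 job per hour
Combined rate = 1/4 + 1/10
Find common denominator: (10 + 4)/(4*10) = 14/40
Combined rate = 7/20 job per hour
Time together = 1 / (7/20) = 20/7 hours

20/7


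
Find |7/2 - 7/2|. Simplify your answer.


Simplify: 7/2 = 7/2 and 7/2 = 7/2
Find common denominator: LCD = 2
Convert: 7/2 and 7/2
Difference = |7 - 7|/2 = 0/2
Simplified = 0

0


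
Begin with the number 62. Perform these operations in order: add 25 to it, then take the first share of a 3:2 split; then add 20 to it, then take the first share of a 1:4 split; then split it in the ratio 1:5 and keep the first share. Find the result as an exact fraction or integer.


Start with 62.
Step 1: Add 25: 62+25=87; split 3:2 first = 87*3/5 = 261/5
Step 2: Add 20: 261/5+20=361/5; split 1:4 first = 361/5*1/5 = 361/25
Step 3: Split 1:5, first share = 361/25 * 1/6 = 361/150
Final result = 361/150

361/150


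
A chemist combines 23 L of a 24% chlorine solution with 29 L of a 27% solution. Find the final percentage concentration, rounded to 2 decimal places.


Solute in mixture 1 = 24% of 23 L = 23*24/100 = 138/25 L
Solute in mixture 2 = 27% of 29 L = 29*27/100 = 783/100 L
Total solute = 138/25 + 783/100 = 267/20 L
Total volume = 23 + 29 = 52 L
Final concentration = 267/20/52 * 100 = 25.67%

25.67


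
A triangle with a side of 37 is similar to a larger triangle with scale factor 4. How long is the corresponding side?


Similar triangles have proportional sides
Scale factor = 4
Smaller side = 37
Corresponding larger side = 37 * 4
= 148

148


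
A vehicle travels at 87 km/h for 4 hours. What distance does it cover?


Using distance = speed * time
Speed = 87 km/h
Time = 4 hours
Distance = 87 * 4
= 348 km

348


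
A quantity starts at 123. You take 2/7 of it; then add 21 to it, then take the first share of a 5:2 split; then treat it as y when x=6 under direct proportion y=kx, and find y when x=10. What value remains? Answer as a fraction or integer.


Start with 123.
Step 1: Take 2/7: 123 * 2/7 = 246/7
Step 2: Add 21: 246/7+21=393/7; split 5:2 first = 393/7*5/7 = 1965/49
Step 3: Direct prop: k = (1965/49)/6; new y = k*10 = 1965/49*10/6 = 3275/49
Final result = 3275/49

3275/49


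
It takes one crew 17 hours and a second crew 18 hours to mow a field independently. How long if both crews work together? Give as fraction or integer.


Rate of A = 1/17 job per hour
Rate of B = 1/18 job per hour
Combined rate = 1/17 + 1/18
Find common denominator: (18 + 17)/(17*18) = 35/306
Combined rate = 35/306 job per hour
Time together = 1 / (35/306) = 306/35 hours

306/35


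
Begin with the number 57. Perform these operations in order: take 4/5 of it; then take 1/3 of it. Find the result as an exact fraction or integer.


Start with 57.
Step 1: Take 4/5: 57 * 4/5 = 228/5
Step 2: Take 1/3: 228/5 * 1/3 = 76/5
Final result = 76/5

76/5


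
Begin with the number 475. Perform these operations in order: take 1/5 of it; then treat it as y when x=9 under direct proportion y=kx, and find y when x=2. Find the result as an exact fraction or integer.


Start with 475.
Step 1: Take 1/5: 475 * 1/5 = 95
Step 2: Direct prop: k = (95)/9; new y = k*2 = 95*2/9 = 190/9
Final result = 190/9

190/9


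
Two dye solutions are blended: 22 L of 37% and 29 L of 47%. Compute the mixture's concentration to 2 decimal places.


Solute in mixture 1 = 37% of 22 L = 22*37/100 = 407/50 L
Solute in mixture 2 = 47% of 29 L = 29*47/100 = 1363/100 L
Total solute = 407/50 + 1363/100 = 2177/100 L
Total volume = 22 + 29 = 51 L
Final concentration = 2177/100/51 * 100 = 42.69%

42.69


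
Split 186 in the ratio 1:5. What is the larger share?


Total parts = 1 + 5 = 6
Value per part = 186 / 6 = 31
First share = 1 * 31 = 31
Second share = 5 * 31 = 155
Larger share = 155

155


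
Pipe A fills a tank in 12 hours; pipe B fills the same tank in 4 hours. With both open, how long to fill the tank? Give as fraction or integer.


Rate of A = 1/12 job per hour
Rate of B = 1/4 job per hour
Combined rate = 1/12 + 1/4
Find common denominator: (4 + 12)/(12*4) = 16/48
Combined rate = 1/3 job per hour
Time together = 1 / (1/3) = 3 hours

3


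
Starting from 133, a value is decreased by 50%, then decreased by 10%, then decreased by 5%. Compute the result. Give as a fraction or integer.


Start: 133
Step 1: decrease by 50% => multiply by 50/100
  133 * 50/100 = 133/2
Step 2: decrease by 10% => multiply by 90/100
  133/2 * 90/100 = 1197/20
Step 3: decrease by 5% => multiply by 95/100
  1197/20 * 95/100 = 22743/400
Final value = 22743/400

22743/400


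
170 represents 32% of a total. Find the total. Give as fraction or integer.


Given: 170 is 32% of the whole
Set up: 170 = 32/100 * whole
whole = 170 * 100 / 32
whole = 17000 / 32
whole = 2125/4

2125/4


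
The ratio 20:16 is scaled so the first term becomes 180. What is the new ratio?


Original ratio: 20:16
First term target: 180
Scale factor = 180 / 20 = 9
Multiply second term: 16 * 9 = 144
Equivalent ratio = 180:144

180:144


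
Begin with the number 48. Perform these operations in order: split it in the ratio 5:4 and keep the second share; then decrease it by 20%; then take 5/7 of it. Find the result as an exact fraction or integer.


Start with 48.
Step 1: Split 5:4, second share = 48 * 4/9 = 64/3
Step 2: Decrease by 20%: 64/3 * 80/100 = 256/15
Step 3: Take 5/7: 256/15 * 5/7 = 256/21
Final result = 256/21

256/21


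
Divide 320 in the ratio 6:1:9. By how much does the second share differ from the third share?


Total parts = 6 + 1 + 9 = 16
Value per part = 320 / 16 = 20
Shares: 6*20=120, 1*20=20, 9*20=180
Second share = 20, third share = 180
Difference = |20 - 180| = 160

160
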